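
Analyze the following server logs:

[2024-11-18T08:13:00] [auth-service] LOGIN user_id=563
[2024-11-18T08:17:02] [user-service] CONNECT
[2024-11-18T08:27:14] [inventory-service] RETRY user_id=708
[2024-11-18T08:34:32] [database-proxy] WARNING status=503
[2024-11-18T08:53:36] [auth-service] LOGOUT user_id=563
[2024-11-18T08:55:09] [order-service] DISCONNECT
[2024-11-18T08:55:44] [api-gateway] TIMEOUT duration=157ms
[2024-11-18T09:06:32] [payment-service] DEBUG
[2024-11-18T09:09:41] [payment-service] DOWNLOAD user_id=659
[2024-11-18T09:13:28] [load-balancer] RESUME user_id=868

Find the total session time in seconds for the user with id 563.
2436

To calculate session duration:

1. Find LOGIN event for user_id=563: 2024-11-18T08:13:00
2. Find LOGOUT event for user_id=563: 2024-11-18T08:53:36
3. Session duration: 2024-11-18T08:53:36 - 2024-11-18T08:13:00 = 2436 seconds (40 minutes)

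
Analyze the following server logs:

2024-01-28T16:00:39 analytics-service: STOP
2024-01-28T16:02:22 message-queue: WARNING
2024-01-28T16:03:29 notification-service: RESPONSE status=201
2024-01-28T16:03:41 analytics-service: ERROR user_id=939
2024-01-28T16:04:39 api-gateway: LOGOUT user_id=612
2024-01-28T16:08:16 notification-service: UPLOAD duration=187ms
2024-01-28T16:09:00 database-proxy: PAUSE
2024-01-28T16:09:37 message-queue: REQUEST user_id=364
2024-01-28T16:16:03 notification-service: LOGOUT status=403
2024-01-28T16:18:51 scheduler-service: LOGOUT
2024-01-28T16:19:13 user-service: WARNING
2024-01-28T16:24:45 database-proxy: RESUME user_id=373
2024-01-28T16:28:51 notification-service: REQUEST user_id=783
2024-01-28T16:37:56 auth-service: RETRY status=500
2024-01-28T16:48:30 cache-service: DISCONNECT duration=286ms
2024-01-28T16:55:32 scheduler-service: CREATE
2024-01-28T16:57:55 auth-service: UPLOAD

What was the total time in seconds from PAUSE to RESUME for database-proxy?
945

To calculate state duration:

1. Find PAUSE event for database-proxy: 2024-01-28T16:09:00
2. Find RESUME event for database-proxy: 2024-01-28T16:24:45
3. Calculate duration: 2024-01-28T16:24:45 - 2024-01-28T16:09:00 = 945 seconds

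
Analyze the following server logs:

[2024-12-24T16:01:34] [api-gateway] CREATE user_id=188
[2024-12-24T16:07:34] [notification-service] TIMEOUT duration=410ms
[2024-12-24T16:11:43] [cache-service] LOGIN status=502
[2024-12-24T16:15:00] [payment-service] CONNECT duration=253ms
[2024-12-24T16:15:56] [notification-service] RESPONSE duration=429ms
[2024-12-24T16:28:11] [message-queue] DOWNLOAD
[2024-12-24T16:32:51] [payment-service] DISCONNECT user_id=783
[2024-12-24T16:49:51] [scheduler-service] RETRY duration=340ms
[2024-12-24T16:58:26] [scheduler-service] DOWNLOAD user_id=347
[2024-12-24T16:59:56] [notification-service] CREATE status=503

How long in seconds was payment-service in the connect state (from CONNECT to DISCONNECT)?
1071

To calculate state duration:

1. Find CONNECT event for payment-service: 2024-12-24T16:15:00
2. Find DISCONNECT event for payment-service: 2024-12-24T16:32:51
3. Calculate duration: 2024-12-24T16:32:51 - 2024-12-24T16:15:00 = 1071 seconds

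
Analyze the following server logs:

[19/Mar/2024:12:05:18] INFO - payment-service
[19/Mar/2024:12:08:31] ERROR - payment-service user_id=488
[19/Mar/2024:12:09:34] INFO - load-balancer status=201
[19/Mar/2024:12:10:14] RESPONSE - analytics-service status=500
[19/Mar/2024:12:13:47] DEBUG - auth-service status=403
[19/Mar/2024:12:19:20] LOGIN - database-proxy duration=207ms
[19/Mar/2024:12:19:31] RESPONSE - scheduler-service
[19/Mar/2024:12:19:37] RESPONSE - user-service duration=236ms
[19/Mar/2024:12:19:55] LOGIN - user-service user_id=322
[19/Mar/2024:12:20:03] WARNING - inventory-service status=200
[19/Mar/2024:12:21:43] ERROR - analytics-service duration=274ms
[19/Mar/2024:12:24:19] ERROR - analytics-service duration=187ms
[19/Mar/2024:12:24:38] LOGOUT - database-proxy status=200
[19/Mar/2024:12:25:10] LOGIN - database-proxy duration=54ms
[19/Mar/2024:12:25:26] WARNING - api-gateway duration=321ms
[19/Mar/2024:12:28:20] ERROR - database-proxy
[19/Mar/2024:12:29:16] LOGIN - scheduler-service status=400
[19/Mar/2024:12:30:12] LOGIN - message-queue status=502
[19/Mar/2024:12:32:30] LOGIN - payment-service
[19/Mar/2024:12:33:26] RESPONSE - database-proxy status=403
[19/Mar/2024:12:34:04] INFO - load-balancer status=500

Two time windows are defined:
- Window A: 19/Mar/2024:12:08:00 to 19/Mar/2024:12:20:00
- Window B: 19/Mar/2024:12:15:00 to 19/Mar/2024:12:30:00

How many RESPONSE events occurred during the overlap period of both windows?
2

To find overlap events:

1. Window A: 19/Mar/2024:12:08:00 to 19/Mar/2024:12:20:00
2. Window B: 19/Mar/2024:12:15:00 to 19/Mar/2024:12:30:00
3. Overlap period: 19/Mar/2024:12:15:00 to 19/Mar/2024:12:20:00
4. Count RESPONSE events in overlap: 2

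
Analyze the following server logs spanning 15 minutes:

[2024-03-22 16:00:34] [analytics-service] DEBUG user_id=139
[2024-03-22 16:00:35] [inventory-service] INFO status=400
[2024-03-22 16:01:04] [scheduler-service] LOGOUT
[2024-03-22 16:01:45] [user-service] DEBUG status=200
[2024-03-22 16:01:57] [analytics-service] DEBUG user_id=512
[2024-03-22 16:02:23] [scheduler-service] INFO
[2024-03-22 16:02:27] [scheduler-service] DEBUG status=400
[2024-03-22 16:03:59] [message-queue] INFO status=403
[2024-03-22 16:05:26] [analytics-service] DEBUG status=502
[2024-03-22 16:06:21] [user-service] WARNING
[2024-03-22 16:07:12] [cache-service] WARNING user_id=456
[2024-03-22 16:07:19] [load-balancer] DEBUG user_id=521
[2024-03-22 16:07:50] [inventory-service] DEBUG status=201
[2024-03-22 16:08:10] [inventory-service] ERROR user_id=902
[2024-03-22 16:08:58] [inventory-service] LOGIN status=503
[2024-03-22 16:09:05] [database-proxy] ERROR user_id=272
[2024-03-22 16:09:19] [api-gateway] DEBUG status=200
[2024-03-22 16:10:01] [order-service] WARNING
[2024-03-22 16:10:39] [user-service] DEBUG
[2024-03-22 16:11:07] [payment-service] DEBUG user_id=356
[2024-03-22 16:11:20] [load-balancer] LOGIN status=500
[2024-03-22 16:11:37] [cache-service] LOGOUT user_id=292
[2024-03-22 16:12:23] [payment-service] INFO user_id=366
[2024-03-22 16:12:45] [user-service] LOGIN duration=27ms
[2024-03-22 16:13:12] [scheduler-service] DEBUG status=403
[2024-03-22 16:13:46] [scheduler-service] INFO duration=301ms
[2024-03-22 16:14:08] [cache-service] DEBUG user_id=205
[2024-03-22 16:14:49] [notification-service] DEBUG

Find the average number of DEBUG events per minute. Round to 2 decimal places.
0.87

To calculate the rate:

1. Count total DEBUG events: 13
2. Total time period: 15 minutes
3. Rate = 13 / 15 = 0.87 events per minute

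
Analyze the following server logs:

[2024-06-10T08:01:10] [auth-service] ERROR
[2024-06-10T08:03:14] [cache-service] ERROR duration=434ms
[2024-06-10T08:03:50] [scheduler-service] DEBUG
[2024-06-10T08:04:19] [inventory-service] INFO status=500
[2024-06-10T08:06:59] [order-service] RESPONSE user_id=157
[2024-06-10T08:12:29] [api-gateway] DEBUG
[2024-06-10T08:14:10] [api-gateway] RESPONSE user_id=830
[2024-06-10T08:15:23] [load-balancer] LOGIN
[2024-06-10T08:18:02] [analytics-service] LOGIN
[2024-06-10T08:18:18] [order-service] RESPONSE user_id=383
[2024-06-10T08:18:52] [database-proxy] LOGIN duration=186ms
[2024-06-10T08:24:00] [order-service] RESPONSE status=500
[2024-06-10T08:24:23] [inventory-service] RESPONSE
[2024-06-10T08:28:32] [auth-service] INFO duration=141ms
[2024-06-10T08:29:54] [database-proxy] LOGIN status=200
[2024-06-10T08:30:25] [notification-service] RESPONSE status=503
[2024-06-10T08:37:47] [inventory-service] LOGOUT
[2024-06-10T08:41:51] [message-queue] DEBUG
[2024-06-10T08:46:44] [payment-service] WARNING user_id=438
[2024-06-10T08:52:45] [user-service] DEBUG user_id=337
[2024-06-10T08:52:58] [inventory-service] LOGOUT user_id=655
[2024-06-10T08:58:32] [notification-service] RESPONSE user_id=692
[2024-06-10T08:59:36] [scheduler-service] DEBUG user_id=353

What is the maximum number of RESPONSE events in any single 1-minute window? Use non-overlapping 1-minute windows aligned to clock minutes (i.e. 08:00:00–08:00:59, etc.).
2

To find the burst window:

1. Divide the log period into non-overlapping 1-minute windows starting at 08:00
2. Count RESPONSE events in each window
3. Find the window with maximum count
4. Maximum events in a window: 2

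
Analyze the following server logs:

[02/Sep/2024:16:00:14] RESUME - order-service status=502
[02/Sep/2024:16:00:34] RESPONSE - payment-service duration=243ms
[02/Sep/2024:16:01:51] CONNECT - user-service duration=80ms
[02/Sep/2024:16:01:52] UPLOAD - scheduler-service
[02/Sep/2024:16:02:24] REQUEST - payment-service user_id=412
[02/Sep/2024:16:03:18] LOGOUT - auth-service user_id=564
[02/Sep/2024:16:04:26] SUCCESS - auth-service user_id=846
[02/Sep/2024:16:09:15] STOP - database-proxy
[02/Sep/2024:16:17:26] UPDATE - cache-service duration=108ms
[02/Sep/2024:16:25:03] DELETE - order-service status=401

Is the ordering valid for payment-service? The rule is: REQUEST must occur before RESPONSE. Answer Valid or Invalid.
Invalid

To validate ordering:

1. Required order: REQUEST → RESPONSE
2. Rule: REQUEST must occur before RESPONSE
3. Check actual order of events for payment-service
4. Result: Invalid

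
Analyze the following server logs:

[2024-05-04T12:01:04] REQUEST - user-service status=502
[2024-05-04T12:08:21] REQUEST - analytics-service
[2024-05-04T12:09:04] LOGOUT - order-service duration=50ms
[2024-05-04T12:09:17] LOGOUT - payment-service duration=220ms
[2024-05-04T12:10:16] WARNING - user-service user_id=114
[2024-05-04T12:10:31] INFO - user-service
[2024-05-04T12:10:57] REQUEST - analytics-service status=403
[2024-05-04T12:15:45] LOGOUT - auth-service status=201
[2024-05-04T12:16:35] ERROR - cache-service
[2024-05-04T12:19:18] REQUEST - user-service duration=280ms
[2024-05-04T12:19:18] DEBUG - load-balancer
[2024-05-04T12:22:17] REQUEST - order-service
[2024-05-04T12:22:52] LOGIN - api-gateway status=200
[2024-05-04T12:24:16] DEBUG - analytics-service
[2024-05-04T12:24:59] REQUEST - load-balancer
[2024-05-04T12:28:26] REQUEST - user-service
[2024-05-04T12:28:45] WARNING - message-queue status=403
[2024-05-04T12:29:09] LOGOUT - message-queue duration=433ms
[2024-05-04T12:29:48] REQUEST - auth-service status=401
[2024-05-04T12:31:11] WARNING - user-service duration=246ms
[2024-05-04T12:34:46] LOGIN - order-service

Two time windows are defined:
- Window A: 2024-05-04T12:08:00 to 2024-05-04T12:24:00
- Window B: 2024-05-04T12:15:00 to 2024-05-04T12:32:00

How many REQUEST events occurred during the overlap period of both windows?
2

To find overlap events:

1. Window A: 2024-05-04T12:08:00 to 2024-05-04T12:24:00
2. Window B: 2024-05-04T12:15:00 to 2024-05-04T12:32:00
3. Overlap period: 2024-05-04T12:15:00 to 2024-05-04T12:24:00
4. Count REQUEST events in overlap: 2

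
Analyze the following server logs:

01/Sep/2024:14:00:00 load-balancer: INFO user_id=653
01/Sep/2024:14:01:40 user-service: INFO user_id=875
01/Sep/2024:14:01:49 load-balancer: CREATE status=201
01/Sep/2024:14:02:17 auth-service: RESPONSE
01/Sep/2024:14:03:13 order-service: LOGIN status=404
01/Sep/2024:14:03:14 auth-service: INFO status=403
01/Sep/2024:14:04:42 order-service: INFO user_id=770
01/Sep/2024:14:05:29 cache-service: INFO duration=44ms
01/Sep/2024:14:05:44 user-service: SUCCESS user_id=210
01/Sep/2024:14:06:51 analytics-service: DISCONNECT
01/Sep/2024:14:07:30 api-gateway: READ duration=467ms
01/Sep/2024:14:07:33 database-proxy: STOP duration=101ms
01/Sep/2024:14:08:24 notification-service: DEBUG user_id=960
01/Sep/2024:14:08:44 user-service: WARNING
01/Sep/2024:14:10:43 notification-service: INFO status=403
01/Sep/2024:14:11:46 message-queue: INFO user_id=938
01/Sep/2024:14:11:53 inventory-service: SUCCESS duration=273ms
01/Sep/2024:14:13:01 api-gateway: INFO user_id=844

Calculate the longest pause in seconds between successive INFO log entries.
314

To find the longest gap:

1. Extract all INFO events in chronological order
2. Calculate time differences between consecutive events
3. Find the maximum difference
4. Longest gap: 314 seconds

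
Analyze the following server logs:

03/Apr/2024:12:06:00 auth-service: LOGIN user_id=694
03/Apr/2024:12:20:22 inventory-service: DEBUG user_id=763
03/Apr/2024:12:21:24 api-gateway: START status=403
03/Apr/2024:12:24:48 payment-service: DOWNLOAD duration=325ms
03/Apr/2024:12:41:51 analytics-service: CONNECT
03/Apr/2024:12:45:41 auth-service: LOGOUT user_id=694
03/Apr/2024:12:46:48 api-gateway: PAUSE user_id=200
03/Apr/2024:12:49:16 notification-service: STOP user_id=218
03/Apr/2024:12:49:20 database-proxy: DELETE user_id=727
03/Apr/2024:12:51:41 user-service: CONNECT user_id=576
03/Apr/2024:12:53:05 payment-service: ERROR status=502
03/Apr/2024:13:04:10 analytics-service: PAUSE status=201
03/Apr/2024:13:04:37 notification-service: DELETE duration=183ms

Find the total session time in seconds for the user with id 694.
2381

To calculate session duration:

1. Find LOGIN event for user_id=694: 03/Apr/2024:12:06:00
2. Find LOGOUT event for user_id=694: 03/Apr/2024:12:45:41
3. Session duration: 03/Apr/2024:12:45:41 - 03/Apr/2024:12:06:00 = 2381 seconds (39 minutes)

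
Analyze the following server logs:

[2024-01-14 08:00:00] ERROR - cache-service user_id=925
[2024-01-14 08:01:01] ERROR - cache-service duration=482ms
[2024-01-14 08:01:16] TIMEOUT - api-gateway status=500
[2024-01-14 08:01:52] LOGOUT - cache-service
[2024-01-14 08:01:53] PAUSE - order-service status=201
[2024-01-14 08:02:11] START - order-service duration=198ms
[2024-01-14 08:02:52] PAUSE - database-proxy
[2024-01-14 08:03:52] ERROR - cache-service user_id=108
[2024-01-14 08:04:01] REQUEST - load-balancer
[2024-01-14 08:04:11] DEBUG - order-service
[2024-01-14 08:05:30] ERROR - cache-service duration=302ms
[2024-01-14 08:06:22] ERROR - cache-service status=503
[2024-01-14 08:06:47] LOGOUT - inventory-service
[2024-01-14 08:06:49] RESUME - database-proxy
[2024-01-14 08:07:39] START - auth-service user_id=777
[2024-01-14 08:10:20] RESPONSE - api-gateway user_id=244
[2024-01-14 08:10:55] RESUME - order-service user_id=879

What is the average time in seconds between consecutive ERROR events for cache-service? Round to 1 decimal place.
95.5

To calculate average interval:

1. Find all ERROR events for cache-service in order
2. Calculate time gaps between consecutive events
3. Compute mean of gaps: 382 / 4 = 95.5 seconds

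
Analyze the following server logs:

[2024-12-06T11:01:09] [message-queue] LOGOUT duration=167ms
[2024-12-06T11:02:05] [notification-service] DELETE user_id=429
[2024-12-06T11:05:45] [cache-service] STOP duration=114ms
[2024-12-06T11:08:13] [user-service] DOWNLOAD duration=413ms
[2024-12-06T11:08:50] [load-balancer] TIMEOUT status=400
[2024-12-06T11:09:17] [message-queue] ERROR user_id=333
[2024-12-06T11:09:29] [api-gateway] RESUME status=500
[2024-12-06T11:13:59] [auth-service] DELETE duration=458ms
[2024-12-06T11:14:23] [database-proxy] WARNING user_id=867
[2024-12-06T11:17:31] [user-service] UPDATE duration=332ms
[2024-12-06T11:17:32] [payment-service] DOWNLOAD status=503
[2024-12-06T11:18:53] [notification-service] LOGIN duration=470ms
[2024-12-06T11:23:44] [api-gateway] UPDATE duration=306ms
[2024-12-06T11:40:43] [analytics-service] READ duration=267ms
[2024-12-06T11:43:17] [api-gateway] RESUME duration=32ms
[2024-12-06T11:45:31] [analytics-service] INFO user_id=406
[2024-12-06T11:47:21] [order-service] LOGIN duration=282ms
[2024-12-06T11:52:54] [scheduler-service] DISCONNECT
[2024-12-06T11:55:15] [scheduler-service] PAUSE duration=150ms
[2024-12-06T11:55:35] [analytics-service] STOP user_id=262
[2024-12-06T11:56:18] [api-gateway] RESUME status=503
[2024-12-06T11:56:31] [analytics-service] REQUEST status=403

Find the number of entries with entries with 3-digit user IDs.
5

To find matching entries:

1. Pattern to match: entries with 3-digit user IDs
2. Scan each log entry for the pattern
3. Count matches: 5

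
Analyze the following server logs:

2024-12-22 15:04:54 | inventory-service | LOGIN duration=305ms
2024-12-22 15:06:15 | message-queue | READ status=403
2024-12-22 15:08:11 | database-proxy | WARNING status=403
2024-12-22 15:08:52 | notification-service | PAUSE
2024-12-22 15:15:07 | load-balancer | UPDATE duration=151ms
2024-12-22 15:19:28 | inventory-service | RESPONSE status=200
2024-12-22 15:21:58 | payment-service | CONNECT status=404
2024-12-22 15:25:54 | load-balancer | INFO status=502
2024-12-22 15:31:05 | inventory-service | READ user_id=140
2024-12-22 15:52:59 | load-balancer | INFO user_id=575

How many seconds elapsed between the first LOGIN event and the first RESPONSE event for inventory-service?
874

To find the time between events:

1. Locate the first LOGIN event for inventory-service: 2024-12-22 15:04:54
2. Locate the first RESPONSE event for inventory-service: 2024-12-22 15:19:28
3. Calculate the difference: 2024-12-22 15:19:28 - 2024-12-22 15:04:54 = 874 seconds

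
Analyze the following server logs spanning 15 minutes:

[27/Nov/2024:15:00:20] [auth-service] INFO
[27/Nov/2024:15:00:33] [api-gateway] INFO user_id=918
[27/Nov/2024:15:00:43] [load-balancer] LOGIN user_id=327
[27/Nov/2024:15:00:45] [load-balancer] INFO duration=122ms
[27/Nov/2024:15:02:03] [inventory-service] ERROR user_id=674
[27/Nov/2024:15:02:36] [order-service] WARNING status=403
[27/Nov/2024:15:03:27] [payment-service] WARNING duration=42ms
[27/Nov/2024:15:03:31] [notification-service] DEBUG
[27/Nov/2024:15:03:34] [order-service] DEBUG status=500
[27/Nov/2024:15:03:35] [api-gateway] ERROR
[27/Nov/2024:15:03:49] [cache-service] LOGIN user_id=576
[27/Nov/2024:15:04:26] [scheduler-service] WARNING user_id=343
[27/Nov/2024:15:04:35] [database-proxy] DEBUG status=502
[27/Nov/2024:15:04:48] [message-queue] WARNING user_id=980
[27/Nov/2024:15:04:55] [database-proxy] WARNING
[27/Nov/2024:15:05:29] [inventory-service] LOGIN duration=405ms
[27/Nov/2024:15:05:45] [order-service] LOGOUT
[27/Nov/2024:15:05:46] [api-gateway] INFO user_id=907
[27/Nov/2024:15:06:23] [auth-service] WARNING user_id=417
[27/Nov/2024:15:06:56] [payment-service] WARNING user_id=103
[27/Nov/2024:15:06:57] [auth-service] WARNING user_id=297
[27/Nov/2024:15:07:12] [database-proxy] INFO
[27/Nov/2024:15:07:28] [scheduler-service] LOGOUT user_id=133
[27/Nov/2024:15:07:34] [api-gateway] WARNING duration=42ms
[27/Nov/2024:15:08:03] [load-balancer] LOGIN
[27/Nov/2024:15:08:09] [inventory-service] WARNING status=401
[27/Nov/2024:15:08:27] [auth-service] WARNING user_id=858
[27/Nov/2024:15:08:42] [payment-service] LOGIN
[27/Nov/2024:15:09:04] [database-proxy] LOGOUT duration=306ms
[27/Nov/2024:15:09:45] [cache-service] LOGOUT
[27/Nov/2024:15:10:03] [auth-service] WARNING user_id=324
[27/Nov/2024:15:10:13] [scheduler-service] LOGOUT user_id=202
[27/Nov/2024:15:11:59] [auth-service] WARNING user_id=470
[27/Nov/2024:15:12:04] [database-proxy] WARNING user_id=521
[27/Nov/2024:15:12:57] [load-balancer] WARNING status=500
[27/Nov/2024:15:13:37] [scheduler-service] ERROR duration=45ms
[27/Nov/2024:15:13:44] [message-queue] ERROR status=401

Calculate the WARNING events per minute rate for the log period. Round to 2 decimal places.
1.0

To calculate the rate:

1. Count total WARNING events: 15
2. Total time period: 15 minutes
3. Rate = 15 / 15 = 1.0 events per minute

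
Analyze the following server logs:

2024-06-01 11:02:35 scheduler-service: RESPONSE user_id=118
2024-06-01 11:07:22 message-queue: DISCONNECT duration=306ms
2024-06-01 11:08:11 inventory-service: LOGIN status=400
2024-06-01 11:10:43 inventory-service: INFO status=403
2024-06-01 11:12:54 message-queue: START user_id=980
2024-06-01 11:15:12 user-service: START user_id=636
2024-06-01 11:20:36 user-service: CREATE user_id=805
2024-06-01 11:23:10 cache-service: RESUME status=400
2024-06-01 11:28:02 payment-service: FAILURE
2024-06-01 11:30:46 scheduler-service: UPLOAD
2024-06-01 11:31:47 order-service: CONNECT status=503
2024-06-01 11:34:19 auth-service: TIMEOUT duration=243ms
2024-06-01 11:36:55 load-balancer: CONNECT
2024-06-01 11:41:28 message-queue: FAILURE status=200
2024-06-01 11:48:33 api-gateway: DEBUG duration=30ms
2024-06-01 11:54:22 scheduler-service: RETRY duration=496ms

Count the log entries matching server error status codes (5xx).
1

To find matching entries:

1. Pattern to match: server error status codes (5xx)
2. Scan each log entry for the pattern
3. Count matches: 1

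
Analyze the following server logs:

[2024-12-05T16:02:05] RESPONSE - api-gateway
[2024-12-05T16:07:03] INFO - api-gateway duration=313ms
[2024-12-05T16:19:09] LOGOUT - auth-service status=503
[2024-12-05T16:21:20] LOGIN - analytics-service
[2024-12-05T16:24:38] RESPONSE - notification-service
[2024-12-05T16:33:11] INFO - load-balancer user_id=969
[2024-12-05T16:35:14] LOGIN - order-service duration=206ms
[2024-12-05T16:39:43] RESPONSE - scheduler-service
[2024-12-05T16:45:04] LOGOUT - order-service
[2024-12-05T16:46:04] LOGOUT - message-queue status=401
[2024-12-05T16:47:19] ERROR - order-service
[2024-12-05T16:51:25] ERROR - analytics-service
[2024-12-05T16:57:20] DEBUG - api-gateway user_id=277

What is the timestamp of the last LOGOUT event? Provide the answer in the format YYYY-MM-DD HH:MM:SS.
2024-12-05 16:46:04

To find the last event:

1. Filter for all LOGOUT events
2. Sort by timestamp
3. Select the last one
4. Timestamp: 2024-12-05 16:46:04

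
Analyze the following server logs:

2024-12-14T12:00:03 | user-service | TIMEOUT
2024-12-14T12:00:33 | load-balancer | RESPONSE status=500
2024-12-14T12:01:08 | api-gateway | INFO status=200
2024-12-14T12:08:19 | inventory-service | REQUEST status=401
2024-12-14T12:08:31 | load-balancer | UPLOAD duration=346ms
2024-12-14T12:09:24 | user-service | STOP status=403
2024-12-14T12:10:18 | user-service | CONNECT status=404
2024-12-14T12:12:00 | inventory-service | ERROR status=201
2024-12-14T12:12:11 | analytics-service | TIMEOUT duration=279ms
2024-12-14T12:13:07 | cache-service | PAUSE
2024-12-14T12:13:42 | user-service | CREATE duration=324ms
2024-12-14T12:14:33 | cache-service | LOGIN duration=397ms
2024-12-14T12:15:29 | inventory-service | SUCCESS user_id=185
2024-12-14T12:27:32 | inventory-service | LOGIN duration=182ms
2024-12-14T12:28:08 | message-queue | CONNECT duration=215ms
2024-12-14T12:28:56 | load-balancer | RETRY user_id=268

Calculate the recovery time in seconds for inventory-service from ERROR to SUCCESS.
209

To calculate recovery time:

1. Find ERROR event for inventory-service: 2024-12-14T12:12:00
2. Find next SUCCESS event for inventory-service: 2024-12-14T12:15:29
3. Recovery time: 2024-12-14T12:15:29 - 2024-12-14T12:12:00 = 209 seconds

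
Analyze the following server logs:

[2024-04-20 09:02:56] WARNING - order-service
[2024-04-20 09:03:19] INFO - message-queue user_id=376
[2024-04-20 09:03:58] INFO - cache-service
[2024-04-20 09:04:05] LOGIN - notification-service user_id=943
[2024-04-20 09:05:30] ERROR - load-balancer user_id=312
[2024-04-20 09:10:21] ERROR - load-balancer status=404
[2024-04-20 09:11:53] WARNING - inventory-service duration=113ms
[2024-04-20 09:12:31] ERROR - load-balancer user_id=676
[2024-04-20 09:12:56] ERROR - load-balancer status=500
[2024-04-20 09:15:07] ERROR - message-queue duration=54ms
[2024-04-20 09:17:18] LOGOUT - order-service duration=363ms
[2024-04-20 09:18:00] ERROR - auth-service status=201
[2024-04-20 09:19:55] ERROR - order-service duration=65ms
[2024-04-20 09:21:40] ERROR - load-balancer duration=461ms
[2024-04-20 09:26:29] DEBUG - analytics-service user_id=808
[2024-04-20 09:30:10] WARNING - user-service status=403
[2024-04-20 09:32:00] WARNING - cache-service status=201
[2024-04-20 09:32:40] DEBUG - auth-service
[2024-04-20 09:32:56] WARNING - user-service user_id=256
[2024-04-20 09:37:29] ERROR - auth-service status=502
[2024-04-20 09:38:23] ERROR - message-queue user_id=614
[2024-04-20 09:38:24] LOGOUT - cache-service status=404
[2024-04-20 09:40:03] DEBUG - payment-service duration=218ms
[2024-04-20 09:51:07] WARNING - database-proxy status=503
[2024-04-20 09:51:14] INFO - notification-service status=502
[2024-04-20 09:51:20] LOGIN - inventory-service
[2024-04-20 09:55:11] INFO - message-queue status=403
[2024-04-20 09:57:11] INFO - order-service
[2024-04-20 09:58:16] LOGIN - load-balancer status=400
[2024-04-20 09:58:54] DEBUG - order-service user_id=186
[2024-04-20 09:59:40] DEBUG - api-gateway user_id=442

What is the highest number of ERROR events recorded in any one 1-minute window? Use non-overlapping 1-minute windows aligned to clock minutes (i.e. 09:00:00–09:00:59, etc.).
2

To find the burst window:

1. Divide the log period into non-overlapping 1-minute windows starting at 09:00
2. Count ERROR events in each window
3. Find the window with maximum count
4. Maximum events in a window: 2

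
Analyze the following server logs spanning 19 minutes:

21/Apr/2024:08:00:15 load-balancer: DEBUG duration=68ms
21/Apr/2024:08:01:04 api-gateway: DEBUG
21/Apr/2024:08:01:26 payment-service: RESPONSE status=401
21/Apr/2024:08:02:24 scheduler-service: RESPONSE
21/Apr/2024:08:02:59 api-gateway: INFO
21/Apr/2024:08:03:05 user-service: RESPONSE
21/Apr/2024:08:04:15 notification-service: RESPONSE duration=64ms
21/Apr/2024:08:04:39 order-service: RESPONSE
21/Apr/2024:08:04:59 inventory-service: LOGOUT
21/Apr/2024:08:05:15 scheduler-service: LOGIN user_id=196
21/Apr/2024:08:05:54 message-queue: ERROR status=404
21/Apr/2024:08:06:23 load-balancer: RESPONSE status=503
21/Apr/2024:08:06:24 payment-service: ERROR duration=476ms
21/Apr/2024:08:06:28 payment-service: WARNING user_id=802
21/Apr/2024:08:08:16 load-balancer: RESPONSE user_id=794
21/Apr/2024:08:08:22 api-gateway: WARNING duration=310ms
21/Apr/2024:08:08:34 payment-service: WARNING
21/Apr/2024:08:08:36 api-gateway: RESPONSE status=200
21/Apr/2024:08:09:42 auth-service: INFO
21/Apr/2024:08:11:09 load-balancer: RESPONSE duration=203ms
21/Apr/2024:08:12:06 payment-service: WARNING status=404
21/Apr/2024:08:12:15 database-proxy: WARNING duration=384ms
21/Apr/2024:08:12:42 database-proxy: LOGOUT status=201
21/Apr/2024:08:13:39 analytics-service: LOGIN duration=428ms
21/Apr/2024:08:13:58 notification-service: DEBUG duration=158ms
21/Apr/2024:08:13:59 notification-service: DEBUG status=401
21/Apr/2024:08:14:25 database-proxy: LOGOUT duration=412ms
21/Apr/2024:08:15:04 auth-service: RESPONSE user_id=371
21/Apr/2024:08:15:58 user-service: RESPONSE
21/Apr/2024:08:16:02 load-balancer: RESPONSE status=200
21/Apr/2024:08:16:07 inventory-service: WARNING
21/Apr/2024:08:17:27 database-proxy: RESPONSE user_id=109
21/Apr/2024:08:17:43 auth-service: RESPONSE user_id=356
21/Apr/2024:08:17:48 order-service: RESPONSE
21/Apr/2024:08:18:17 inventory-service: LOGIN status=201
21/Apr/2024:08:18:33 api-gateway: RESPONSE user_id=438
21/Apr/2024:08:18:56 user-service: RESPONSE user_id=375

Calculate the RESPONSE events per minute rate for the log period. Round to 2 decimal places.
0.89

To calculate the rate:

1. Count total RESPONSE events: 17
2. Total time period: 19 minutes
3. Rate = 17 / 19 = 0.89 events per minute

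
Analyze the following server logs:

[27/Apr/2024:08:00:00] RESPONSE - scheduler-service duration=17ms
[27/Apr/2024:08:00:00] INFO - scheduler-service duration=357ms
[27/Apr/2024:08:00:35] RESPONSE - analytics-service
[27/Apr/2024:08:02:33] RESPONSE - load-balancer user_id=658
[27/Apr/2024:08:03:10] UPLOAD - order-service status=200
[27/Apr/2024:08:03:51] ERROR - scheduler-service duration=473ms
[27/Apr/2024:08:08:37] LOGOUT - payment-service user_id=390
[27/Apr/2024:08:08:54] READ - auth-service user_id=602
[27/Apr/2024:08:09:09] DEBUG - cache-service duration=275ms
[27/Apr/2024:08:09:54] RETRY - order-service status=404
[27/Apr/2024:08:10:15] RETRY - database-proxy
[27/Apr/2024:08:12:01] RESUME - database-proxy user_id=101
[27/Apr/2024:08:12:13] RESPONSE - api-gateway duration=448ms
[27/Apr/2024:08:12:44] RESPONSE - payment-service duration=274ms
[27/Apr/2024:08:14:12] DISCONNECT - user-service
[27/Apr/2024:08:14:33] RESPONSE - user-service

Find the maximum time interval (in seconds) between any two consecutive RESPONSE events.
580

To find the longest gap:

1. Extract all RESPONSE events in chronological order
2. Calculate time differences between consecutive events
3. Find the maximum difference
4. Longest gap: 580 seconds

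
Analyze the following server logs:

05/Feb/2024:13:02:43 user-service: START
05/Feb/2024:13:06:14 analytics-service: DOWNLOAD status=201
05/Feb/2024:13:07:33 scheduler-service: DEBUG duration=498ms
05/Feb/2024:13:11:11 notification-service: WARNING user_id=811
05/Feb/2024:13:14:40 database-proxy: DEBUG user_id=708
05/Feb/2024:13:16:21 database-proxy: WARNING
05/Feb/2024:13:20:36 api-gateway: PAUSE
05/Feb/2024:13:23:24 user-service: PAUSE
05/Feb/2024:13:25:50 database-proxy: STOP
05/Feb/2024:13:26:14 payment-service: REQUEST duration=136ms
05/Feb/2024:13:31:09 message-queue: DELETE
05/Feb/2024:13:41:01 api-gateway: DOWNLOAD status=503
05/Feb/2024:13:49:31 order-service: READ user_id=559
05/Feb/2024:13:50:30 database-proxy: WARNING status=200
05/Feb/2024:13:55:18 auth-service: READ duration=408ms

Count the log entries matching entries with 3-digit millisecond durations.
3

To find matching entries:

1. Pattern to match: entries with 3-digit millisecond durations
2. Scan each log entry for the pattern
3. Count matches: 3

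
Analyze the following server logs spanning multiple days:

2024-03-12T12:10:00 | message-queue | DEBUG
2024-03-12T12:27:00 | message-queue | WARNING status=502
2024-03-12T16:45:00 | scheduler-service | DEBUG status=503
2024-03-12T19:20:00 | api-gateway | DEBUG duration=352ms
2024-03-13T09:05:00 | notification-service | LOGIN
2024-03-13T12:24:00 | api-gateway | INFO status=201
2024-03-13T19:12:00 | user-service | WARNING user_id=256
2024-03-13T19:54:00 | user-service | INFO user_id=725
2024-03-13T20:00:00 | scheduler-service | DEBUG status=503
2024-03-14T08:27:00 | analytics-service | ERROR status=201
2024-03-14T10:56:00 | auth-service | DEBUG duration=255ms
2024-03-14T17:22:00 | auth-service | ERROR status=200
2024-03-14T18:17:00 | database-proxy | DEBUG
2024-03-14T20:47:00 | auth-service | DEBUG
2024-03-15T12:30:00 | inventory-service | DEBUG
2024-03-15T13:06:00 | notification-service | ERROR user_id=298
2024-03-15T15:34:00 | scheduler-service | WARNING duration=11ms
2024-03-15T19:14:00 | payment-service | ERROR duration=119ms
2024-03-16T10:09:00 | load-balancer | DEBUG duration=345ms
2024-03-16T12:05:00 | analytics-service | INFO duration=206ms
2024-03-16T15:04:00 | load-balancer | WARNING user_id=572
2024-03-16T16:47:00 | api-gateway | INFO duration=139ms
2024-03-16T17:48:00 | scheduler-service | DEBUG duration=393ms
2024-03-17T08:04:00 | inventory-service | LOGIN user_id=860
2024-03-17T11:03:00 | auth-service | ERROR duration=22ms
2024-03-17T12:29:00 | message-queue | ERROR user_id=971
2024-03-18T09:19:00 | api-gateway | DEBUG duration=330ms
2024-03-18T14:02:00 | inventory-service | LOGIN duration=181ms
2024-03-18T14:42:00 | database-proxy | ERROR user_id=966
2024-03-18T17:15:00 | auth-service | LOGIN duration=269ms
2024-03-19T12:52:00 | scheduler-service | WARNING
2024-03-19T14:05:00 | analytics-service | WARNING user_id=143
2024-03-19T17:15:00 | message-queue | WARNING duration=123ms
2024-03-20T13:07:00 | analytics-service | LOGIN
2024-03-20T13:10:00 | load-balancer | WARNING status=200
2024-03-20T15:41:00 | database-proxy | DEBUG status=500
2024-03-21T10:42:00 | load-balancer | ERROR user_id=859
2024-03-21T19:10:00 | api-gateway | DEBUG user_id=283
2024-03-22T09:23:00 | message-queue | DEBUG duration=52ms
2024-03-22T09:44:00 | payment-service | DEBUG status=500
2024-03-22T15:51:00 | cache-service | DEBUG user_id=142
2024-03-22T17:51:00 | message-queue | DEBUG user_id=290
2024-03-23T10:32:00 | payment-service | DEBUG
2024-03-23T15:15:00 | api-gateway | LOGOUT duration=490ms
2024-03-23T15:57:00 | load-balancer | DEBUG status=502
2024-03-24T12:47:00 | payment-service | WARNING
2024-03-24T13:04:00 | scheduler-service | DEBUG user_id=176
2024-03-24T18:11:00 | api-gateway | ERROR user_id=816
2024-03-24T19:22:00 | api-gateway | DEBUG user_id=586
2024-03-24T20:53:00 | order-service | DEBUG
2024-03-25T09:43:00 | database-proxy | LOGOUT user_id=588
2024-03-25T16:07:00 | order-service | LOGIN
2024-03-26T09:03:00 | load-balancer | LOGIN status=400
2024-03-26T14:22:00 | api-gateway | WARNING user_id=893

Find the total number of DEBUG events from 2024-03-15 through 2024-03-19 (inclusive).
4

To filter by date range:

1. Date range: 2024-03-15 through 2024-03-19, both dates inclusive
2. Filter for DEBUG events whose date falls in this range
3. Count matching events: 4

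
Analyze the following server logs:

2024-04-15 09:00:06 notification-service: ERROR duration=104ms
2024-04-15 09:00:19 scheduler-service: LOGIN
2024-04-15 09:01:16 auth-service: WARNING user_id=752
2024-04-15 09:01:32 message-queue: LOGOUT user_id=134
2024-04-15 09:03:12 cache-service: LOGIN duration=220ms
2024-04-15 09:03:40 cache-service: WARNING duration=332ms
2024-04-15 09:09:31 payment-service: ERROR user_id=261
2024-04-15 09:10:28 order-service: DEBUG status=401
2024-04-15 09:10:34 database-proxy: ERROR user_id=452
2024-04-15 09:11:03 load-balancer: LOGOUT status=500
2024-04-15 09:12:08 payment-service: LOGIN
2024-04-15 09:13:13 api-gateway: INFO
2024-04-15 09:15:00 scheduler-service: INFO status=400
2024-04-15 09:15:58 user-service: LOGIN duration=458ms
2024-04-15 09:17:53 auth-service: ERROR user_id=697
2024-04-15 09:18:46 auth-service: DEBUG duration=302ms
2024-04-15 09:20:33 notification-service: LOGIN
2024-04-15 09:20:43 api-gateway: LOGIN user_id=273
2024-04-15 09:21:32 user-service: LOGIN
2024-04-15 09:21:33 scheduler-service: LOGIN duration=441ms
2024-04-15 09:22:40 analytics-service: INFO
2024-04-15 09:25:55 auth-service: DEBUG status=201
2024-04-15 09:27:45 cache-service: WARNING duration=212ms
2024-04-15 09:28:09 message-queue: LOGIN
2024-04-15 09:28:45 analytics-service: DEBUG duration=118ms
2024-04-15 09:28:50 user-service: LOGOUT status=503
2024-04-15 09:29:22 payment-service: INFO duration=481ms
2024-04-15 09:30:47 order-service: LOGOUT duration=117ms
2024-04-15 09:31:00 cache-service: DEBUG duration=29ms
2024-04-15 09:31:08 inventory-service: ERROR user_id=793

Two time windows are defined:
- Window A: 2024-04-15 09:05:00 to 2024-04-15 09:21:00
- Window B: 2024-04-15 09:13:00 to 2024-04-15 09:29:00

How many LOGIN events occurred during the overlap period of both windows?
3

To find overlap events:

1. Window A: 2024-04-15 09:05:00 to 2024-04-15 09:21:00
2. Window B: 2024-04-15 09:13:00 to 2024-04-15 09:29:00
3. Overlap period: 2024-04-15 09:13:00 to 2024-04-15 09:21:00
4. Count LOGIN events in overlap: 3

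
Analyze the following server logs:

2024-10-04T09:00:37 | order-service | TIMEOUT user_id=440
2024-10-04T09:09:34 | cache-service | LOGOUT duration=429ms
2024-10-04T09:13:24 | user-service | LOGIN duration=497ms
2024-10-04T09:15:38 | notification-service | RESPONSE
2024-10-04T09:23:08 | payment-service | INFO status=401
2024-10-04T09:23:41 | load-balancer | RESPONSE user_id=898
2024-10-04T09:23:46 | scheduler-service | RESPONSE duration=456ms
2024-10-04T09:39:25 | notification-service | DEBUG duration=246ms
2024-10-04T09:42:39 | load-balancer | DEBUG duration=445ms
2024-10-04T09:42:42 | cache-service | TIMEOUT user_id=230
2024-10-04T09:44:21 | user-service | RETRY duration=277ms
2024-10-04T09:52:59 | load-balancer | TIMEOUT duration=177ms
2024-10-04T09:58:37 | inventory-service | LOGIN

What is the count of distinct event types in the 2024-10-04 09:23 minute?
2

To count unique event types:

1. Filter events in the minute starting at 2024-10-04 09:23
2. Extract event types from matching entries
3. Count unique types: 2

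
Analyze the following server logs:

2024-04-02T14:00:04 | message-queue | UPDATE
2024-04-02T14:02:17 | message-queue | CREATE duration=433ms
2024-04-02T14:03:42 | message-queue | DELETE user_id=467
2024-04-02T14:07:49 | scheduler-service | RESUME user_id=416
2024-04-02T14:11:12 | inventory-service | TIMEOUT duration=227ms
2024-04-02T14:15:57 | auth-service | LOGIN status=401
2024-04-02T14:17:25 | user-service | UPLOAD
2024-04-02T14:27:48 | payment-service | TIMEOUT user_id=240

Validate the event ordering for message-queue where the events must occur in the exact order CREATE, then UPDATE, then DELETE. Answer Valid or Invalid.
Invalid

To validate ordering:

1. Required order: CREATE → UPDATE → DELETE
2. Rule: the events must occur in the exact order CREATE, then UPDATE, then DELETE
3. Check actual order of events for message-queue
4. Result: Invalid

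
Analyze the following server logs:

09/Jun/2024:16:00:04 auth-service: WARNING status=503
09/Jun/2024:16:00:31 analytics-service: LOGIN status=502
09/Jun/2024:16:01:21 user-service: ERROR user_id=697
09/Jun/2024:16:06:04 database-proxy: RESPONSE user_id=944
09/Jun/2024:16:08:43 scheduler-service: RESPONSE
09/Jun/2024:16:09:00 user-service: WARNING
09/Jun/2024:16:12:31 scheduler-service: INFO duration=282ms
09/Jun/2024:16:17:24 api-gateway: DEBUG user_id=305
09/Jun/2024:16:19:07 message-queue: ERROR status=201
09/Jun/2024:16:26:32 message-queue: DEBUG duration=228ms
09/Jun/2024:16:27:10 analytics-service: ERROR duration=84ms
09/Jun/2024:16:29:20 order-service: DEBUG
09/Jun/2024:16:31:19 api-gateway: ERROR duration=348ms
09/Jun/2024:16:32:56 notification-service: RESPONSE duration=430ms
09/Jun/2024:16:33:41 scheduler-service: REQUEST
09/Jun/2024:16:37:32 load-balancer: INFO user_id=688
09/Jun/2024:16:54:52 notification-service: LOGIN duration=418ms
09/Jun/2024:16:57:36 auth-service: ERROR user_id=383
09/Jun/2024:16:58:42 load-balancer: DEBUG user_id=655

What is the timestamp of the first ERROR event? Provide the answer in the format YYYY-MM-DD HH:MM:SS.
2024-06-09 16:01:21

To find the first event:

1. Filter for all ERROR events
2. Sort by timestamp
3. Select the first one
4. Timestamp: 2024-06-09 16:01:21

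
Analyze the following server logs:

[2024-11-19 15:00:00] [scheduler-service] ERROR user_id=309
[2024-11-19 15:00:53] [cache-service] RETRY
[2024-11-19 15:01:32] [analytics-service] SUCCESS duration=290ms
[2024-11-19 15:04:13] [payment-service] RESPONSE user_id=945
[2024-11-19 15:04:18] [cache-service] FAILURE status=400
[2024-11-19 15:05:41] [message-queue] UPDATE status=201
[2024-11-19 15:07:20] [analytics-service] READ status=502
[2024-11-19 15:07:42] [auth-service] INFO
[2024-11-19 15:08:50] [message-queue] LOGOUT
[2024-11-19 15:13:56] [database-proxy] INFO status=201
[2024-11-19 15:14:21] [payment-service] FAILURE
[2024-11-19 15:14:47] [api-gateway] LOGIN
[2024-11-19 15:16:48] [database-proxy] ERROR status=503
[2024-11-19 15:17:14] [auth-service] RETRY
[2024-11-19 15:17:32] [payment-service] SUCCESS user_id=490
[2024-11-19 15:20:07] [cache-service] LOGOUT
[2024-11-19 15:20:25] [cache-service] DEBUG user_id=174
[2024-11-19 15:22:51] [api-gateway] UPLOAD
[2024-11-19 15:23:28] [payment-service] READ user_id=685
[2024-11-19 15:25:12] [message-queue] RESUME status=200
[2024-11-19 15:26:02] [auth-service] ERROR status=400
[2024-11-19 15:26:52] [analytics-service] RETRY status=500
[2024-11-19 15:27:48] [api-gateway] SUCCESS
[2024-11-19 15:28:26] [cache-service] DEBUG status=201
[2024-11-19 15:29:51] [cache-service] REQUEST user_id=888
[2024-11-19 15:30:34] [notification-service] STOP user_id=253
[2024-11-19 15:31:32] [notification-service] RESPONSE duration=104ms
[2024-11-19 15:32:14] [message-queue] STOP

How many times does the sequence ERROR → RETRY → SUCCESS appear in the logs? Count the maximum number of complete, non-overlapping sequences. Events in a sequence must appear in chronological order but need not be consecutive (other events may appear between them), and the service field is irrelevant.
3

To count sequences:

1. Look for pattern: ERROR → RETRY → SUCCESS
2. Greedily scan the log in chronological order, matching each sequence element in turn (ignoring service)
3. Each time the full pattern completes, increment the count and restart matching from the next event
4. Complete non-overlapping sequences found: 3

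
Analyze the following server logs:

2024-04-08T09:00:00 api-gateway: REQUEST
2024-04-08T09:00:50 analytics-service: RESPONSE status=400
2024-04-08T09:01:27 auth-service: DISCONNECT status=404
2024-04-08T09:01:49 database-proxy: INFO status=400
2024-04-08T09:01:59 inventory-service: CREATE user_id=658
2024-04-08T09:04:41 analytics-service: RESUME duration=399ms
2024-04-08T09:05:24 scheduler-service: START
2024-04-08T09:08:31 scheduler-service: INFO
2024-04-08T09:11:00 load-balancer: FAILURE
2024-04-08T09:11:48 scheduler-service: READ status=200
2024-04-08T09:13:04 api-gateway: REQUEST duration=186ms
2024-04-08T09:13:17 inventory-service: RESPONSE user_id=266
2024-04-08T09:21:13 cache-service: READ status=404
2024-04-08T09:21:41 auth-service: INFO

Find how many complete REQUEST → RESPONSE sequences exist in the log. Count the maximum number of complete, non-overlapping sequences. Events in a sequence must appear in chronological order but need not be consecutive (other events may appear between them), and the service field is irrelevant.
2

To count sequences:

1. Look for pattern: REQUEST → RESPONSE
2. Greedily scan the log in chronological order, matching each sequence element in turn (ignoring service)
3. Each time the full pattern completes, increment the count and restart matching from the next event
4. Complete non-overlapping sequences found: 2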